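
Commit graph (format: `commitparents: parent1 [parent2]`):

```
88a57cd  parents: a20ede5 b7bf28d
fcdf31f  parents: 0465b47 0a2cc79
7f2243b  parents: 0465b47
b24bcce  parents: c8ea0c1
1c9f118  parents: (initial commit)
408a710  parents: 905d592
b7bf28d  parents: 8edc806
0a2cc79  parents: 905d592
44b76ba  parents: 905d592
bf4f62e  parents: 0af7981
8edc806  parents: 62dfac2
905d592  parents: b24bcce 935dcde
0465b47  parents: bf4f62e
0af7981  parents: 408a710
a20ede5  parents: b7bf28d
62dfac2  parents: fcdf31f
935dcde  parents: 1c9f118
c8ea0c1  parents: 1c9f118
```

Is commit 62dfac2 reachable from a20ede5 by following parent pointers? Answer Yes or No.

Ancestors of a20ede5 (commits reachable by following parents): {0465b47, 0a2cc79, 0af7981, 1c9f118, 408a710, 62dfac2, 8edc806, 905d592, 935dcde, a20ede5, b24bcce, b7bf28d, bf4f62e, c8ea0c1, fcdf31f}.
62dfac2 is in that set, so it is an ancestor of a20ede5.

Yes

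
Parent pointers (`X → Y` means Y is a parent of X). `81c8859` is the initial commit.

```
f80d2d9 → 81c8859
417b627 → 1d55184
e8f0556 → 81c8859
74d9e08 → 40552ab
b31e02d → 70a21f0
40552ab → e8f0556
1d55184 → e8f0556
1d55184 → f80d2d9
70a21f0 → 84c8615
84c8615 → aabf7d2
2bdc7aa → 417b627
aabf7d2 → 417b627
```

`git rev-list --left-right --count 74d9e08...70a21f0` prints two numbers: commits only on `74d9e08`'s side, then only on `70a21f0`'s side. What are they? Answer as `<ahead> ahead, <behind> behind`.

2 ahead, 6 behind

Reachable from 74d9e08: {40552ab, 74d9e08, 81c8859, e8f0556}.
Reachable from 70a21f0: {1d55184, 417b627, 70a21f0, 81c8859, 84c8615, aabf7d2, e8f0556, f80d2d9}.
Only in 74d9e08's history (ahead): {40552ab, 74d9e08} — 2.
Only in 70a21f0's history (behind): {1d55184, 417b627, 70a21f0, 84c8615, aabf7d2, f80d2d9} — 6.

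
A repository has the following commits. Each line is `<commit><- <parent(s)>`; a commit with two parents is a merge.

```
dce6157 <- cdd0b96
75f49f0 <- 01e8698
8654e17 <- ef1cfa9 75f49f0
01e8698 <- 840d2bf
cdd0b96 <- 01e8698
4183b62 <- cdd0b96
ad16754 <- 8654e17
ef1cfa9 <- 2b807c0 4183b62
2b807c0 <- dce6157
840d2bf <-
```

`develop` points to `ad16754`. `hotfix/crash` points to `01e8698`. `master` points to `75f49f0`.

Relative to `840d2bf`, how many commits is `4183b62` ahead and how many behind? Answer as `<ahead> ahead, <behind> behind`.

3 ahead, 0 behind

Reachable from 4183b62: {01e8698, 4183b62, 840d2bf, cdd0b96}.
Reachable from 840d2bf: {840d2bf}.
Only in 4183b62's history (ahead): {01e8698, 4183b62, cdd0b96} — 3.
Only in 840d2bf's history (behind): {} — 0.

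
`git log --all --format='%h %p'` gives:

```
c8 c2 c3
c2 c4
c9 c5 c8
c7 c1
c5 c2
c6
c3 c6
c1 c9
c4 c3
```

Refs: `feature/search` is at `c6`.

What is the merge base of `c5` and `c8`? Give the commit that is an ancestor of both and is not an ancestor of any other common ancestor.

Ancestors of c5: {c2, c3, c4, c5, c6}.
Ancestors of c8: {c2, c3, c4, c6, c8}.
Common ancestors: {c2, c3, c4, c6}.
Among these, c2 is not an ancestor of any other common ancestor — it is the merge base.

c2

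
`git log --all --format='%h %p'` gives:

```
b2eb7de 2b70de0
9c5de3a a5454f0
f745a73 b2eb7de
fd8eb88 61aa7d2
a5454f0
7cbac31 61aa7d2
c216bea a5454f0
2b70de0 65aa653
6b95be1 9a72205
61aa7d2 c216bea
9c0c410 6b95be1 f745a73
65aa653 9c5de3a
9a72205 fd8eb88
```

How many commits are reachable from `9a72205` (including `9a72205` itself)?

5

Walking parent pointers from 9a72205: reachable set = {61aa7d2, 9a72205, a5454f0, c216bea, fd8eb88}.
That is 5 commits.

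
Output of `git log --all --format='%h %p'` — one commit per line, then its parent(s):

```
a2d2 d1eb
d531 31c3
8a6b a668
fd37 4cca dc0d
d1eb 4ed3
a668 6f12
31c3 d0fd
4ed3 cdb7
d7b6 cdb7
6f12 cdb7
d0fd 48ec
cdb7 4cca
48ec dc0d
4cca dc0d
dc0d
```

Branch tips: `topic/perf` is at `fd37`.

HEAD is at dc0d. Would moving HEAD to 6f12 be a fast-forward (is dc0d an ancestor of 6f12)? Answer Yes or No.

Yes

A fast-forward from dc0d to 6f12 is possible iff dc0d is an ancestor of 6f12.
Ancestors of 6f12: {4cca, 6f12, cdb7, dc0d}.
dc0d is among them, so fast-forward is possible.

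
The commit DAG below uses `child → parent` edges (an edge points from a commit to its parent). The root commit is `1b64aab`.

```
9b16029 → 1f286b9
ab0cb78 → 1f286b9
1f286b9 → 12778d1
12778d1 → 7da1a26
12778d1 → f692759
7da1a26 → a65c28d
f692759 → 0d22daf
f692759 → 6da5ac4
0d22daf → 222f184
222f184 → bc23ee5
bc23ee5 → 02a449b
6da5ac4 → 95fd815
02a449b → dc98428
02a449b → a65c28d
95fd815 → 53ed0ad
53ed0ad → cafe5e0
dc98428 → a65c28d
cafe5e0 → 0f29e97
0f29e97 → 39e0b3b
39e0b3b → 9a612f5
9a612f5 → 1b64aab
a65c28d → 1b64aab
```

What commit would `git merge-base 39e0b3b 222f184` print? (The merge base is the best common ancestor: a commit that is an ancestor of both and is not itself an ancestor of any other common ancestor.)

Ancestors of 39e0b3b: {1b64aab, 39e0b3b, 9a612f5}.
Ancestors of 222f184: {02a449b, 1b64aab, 222f184, a65c28d, bc23ee5, dc98428}.
Common ancestors: {1b64aab}.
The only common ancestor is 1b64aab, so it is the merge base.

1b64aab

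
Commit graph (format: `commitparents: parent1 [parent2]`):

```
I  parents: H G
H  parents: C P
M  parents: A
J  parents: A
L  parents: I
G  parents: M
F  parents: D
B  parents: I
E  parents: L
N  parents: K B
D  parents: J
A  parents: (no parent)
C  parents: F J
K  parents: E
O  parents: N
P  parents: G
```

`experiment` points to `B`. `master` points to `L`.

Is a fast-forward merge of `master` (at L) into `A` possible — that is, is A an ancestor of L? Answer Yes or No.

A fast-forward from A to L is possible iff A is an ancestor of L.
Ancestors of L: {A, C, D, F, G, H, I, J, L, M, P}.
A is among them, so fast-forward is possible.

Yes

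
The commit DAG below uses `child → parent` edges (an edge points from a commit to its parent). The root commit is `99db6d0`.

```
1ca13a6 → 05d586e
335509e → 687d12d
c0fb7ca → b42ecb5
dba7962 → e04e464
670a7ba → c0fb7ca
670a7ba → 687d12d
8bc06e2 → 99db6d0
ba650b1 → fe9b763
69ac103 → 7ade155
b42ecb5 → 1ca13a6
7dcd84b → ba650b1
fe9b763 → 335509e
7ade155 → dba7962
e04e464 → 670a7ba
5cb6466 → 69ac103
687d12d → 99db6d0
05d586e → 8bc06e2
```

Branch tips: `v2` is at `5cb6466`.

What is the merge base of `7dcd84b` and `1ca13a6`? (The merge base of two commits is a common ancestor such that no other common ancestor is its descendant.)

99db6d0

Ancestors of 7dcd84b: {335509e, 687d12d, 7dcd84b, 99db6d0, ba650b1, fe9b763}.
Ancestors of 1ca13a6: {05d586e, 1ca13a6, 8bc06e2, 99db6d0}.
Common ancestors: {99db6d0}.
The only common ancestor is 99db6d0, so it is the merge base.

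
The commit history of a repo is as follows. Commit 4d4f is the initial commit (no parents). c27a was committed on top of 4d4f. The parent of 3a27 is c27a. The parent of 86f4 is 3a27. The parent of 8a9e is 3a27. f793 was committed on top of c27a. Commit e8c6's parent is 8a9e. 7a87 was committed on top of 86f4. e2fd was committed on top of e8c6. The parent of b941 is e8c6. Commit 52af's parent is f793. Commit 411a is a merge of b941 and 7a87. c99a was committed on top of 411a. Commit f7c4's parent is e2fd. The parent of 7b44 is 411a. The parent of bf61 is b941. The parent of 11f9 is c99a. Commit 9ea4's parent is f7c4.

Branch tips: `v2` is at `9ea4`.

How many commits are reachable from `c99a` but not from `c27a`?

Reachable from c99a: {3a27, 411a, 4d4f, 7a87, 86f4, 8a9e, b941, c27a, c99a, e8c6}.
Reachable from c27a: {4d4f, c27a}.
In c99a's history but not c27a's: {3a27, 411a, 7a87, 86f4, 8a9e, b941, c99a, e8c6} — 8 commits.

8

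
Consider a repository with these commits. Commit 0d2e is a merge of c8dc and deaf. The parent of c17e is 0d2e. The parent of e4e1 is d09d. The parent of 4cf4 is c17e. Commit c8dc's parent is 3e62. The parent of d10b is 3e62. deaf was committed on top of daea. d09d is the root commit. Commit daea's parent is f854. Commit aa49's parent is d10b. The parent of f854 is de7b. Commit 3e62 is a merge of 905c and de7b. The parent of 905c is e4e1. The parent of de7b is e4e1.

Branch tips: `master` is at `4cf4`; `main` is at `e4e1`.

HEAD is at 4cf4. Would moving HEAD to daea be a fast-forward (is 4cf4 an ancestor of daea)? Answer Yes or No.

A fast-forward from 4cf4 to daea is possible iff 4cf4 is an ancestor of daea.
Ancestors of daea: {d09d, daea, de7b, e4e1, f854}.
4cf4 is not among them, so fast-forward is not possible.

No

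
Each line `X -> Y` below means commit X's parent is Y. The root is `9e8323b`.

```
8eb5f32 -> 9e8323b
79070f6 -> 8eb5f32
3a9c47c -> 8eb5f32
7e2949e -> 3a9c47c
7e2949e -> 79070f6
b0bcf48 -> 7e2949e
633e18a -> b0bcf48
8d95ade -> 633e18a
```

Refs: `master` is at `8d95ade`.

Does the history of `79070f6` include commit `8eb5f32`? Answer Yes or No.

Ancestors of 79070f6 (commits reachable by following parents): {79070f6, 8eb5f32, 9e8323b}.
8eb5f32 is in that set, so it is an ancestor of 79070f6.

Yes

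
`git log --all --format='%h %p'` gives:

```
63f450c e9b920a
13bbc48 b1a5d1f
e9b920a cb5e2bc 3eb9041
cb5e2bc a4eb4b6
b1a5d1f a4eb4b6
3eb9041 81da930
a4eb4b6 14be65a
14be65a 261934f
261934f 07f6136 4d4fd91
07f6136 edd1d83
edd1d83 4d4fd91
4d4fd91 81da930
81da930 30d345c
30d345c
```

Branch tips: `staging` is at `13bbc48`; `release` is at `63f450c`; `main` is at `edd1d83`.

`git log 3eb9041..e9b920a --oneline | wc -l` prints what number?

Reachable from e9b920a: {07f6136, 14be65a, 261934f, 30d345c, 3eb9041, 4d4fd91, 81da930, a4eb4b6, cb5e2bc, e9b920a, edd1d83}.
Reachable from 3eb9041: {30d345c, 3eb9041, 81da930}.
In e9b920a's history but not 3eb9041's: {07f6136, 14be65a, 261934f, 4d4fd91, a4eb4b6, cb5e2bc, e9b920a, edd1d83} — 8 commits.

8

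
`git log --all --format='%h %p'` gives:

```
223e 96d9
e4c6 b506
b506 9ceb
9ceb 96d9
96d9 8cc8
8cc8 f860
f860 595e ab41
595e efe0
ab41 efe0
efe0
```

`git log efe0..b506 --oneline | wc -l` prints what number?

Reachable from b506: {595e, 8cc8, 96d9, 9ceb, ab41, b506, efe0, f860}.
Reachable from efe0: {efe0}.
In b506's history but not efe0's: {595e, 8cc8, 96d9, 9ceb, ab41, b506, f860} — 7 commits.

7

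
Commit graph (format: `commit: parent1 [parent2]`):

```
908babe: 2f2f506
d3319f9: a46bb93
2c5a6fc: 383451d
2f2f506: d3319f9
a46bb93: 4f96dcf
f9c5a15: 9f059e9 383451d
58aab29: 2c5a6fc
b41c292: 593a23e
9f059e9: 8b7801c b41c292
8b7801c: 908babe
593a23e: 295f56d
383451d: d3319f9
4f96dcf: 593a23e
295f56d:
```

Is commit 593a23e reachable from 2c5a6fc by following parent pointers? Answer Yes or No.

Ancestors of 2c5a6fc (commits reachable by following parents): {295f56d, 2c5a6fc, 383451d, 4f96dcf, 593a23e, a46bb93, d3319f9}.
593a23e is in that set, so it is an ancestor of 2c5a6fc.

Yes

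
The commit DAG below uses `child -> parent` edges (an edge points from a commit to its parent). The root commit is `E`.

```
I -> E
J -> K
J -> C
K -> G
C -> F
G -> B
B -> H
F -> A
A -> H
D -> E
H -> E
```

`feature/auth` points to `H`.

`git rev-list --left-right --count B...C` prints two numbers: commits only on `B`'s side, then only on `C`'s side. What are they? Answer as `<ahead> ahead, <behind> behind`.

1 ahead, 3 behind

Reachable from B: {B, E, H}.
Reachable from C: {A, C, E, F, H}.
Only in B's history (ahead): {B} — 1.
Only in C's history (behind): {A, C, F} — 3.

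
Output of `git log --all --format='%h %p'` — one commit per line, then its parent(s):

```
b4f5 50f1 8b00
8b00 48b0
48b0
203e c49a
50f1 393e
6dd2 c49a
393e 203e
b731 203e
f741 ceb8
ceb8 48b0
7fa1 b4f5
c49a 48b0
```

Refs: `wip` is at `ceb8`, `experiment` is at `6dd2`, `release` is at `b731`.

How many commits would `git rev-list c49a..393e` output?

Reachable from 393e: {203e, 393e, 48b0, c49a}.
Reachable from c49a: {48b0, c49a}.
In 393e's history but not c49a's: {203e, 393e} — 2 commits.

2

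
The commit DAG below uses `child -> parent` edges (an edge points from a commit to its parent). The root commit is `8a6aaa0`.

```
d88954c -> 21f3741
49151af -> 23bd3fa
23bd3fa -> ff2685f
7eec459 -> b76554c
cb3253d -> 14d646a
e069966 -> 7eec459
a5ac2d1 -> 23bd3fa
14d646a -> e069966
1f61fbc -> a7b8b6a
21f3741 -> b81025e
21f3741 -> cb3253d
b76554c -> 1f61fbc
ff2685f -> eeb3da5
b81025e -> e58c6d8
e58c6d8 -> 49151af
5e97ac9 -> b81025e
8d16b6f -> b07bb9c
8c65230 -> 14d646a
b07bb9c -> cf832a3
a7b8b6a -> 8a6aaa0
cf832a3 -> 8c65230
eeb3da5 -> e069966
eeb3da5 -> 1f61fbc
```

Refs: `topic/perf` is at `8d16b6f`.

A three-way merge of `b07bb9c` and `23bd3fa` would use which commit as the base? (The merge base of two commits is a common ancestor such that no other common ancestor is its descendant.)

e069966

Ancestors of b07bb9c: {14d646a, 1f61fbc, 7eec459, 8a6aaa0, 8c65230, a7b8b6a, b07bb9c, b76554c, cf832a3, e069966}.
Ancestors of 23bd3fa: {1f61fbc, 23bd3fa, 7eec459, 8a6aaa0, a7b8b6a, b76554c, e069966, eeb3da5, ff2685f}.
Common ancestors: {1f61fbc, 7eec459, 8a6aaa0, a7b8b6a, b76554c, e069966}.
Among these, e069966 is not an ancestor of any other common ancestor — it is the merge base.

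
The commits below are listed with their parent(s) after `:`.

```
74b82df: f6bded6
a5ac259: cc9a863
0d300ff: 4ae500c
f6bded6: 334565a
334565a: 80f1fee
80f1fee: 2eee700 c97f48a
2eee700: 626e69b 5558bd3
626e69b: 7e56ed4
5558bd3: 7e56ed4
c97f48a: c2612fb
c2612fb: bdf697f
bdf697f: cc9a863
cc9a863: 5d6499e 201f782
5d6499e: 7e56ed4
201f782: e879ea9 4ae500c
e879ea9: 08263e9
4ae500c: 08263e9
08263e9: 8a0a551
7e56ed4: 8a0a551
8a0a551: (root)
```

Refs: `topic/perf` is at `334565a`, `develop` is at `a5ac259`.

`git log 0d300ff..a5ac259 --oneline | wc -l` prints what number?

Reachable from a5ac259: {08263e9, 201f782, 4ae500c, 5d6499e, 7e56ed4, 8a0a551, a5ac259, cc9a863, e879ea9}.
Reachable from 0d300ff: {08263e9, 0d300ff, 4ae500c, 8a0a551}.
In a5ac259's history but not 0d300ff's: {201f782, 5d6499e, 7e56ed4, a5ac259, cc9a863, e879ea9} — 6 commits.

6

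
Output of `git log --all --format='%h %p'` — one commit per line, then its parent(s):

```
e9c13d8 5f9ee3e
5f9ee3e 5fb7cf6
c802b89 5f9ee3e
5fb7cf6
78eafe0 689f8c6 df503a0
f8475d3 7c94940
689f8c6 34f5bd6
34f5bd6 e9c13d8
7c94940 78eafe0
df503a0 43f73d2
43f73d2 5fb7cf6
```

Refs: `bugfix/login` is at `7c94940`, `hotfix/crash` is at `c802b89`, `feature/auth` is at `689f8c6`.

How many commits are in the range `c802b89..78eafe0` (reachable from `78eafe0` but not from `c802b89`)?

6

Reachable from 78eafe0: {34f5bd6, 43f73d2, 5f9ee3e, 5fb7cf6, 689f8c6, 78eafe0, df503a0, e9c13d8}.
Reachable from c802b89: {5f9ee3e, 5fb7cf6, c802b89}.
In 78eafe0's history but not c802b89's: {34f5bd6, 43f73d2, 689f8c6, 78eafe0, df503a0, e9c13d8} — 6 commits.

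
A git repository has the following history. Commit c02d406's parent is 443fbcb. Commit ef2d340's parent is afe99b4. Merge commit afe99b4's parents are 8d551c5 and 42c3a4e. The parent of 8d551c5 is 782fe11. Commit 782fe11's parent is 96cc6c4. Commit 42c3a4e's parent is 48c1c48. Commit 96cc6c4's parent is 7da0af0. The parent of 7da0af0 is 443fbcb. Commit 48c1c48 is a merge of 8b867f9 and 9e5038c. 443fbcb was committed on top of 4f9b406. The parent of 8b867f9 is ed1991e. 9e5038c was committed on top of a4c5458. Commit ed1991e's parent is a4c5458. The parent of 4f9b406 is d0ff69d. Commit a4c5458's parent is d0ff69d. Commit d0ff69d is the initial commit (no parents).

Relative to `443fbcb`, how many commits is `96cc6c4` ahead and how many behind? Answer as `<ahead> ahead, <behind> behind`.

2 ahead, 0 behind

Reachable from 96cc6c4: {443fbcb, 4f9b406, 7da0af0, 96cc6c4, d0ff69d}.
Reachable from 443fbcb: {443fbcb, 4f9b406, d0ff69d}.
Only in 96cc6c4's history (ahead): {7da0af0, 96cc6c4} — 2.
Only in 443fbcb's history (behind): {} — 0.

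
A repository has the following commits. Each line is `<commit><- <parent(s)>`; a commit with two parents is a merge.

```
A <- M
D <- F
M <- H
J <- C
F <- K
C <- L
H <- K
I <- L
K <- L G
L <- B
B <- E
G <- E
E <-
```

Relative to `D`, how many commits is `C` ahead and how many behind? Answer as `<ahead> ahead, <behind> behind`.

1 ahead, 4 behind

Reachable from C: {B, C, E, L}.
Reachable from D: {B, D, E, F, G, K, L}.
Only in C's history (ahead): {C} — 1.
Only in D's history (behind): {D, F, G, K} — 4.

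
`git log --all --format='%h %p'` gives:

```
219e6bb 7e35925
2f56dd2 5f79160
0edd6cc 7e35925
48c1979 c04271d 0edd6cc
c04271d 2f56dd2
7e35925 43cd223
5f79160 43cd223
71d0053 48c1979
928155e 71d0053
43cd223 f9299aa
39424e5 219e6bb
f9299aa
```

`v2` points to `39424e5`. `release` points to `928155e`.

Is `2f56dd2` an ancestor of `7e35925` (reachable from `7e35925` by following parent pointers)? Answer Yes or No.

Ancestors of 7e35925: {43cd223, 7e35925, f9299aa}.
2f56dd2 is not in that set, so it is not an ancestor of 7e35925.

No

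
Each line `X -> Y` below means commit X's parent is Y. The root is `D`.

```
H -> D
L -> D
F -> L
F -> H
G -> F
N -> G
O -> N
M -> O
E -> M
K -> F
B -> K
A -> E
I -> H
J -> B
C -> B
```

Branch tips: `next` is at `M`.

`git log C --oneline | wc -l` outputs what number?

Walking parent pointers from C: reachable set = {B, C, D, F, H, K, L}.
That is 7 commits.

7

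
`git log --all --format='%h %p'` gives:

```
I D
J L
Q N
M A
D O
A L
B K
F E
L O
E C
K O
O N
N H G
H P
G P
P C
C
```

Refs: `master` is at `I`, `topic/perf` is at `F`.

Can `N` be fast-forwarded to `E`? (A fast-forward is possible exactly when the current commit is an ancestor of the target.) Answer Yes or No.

No

A fast-forward from N to E is possible iff N is an ancestor of E.
Ancestors of E: {C, E}.
N is not among them, so fast-forward is not possible.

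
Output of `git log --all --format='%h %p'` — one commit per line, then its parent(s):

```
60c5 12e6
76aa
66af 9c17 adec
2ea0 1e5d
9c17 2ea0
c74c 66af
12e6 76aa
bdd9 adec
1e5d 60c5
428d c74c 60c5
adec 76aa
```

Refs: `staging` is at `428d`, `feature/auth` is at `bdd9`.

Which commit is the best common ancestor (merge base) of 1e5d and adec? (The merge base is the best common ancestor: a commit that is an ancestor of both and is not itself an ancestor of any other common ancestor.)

Ancestors of 1e5d: {12e6, 1e5d, 60c5, 76aa}.
Ancestors of adec: {76aa, adec}.
Common ancestors: {76aa}.
The only common ancestor is 76aa, so it is the merge base.

76aa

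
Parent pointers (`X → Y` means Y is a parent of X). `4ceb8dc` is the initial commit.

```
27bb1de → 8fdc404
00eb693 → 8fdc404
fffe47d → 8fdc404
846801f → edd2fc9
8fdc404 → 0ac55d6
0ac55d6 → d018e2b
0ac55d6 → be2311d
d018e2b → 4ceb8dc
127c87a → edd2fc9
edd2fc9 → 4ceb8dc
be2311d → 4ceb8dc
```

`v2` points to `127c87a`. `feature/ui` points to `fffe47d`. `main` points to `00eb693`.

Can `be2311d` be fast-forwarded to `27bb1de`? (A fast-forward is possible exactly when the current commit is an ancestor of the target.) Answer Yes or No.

A fast-forward from be2311d to 27bb1de is possible iff be2311d is an ancestor of 27bb1de.
Ancestors of 27bb1de: {0ac55d6, 27bb1de, 4ceb8dc, 8fdc404, be2311d, d018e2b}.
be2311d is among them, so fast-forward is possible.

Yes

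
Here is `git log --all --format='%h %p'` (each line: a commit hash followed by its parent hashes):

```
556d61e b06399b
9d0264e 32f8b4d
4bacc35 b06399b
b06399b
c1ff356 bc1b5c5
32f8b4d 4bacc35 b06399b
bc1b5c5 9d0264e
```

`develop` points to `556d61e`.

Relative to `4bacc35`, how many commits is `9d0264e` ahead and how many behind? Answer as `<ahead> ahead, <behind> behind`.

2 ahead, 0 behind

Reachable from 9d0264e: {32f8b4d, 4bacc35, 9d0264e, b06399b}.
Reachable from 4bacc35: {4bacc35, b06399b}.
Only in 9d0264e's history (ahead): {32f8b4d, 9d0264e} — 2.
Only in 4bacc35's history (behind): {} — 0.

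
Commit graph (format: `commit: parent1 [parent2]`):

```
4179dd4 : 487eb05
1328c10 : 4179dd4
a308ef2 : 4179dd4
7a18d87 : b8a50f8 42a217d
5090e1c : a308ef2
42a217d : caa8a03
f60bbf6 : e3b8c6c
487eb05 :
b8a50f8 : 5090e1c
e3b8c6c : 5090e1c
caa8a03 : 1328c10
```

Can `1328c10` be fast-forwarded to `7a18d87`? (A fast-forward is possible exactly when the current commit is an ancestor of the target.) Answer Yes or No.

Yes

A fast-forward from 1328c10 to 7a18d87 is possible iff 1328c10 is an ancestor of 7a18d87.
Ancestors of 7a18d87: {1328c10, 4179dd4, 42a217d, 487eb05, 5090e1c, 7a18d87, a308ef2, b8a50f8, caa8a03}.
1328c10 is among them, so fast-forward is possible.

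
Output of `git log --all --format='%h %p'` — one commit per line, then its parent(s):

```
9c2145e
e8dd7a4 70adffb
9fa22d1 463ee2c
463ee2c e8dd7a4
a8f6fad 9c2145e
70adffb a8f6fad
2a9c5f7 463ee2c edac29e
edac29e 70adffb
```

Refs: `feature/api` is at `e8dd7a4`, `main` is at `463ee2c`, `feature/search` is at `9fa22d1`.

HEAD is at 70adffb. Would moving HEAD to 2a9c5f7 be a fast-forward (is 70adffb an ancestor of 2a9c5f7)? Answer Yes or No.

A fast-forward from 70adffb to 2a9c5f7 is possible iff 70adffb is an ancestor of 2a9c5f7.
Ancestors of 2a9c5f7: {2a9c5f7, 463ee2c, 70adffb, 9c2145e, a8f6fad, e8dd7a4, edac29e}.
70adffb is among them, so fast-forward is possible.

Yes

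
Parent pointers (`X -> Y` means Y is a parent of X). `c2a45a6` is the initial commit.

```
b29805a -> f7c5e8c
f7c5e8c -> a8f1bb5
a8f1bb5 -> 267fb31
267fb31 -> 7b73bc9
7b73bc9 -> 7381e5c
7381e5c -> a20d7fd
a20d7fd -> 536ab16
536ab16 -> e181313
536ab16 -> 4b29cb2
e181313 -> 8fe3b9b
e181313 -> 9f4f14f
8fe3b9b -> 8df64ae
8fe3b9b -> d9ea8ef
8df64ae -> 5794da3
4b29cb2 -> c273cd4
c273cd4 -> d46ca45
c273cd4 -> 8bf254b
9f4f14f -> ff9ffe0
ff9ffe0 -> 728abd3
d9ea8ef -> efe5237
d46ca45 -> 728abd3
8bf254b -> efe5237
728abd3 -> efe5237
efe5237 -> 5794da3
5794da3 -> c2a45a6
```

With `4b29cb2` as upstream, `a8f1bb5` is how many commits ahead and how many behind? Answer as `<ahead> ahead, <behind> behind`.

12 ahead, 0 behind

Reachable from a8f1bb5: {267fb31, 4b29cb2, 536ab16, 5794da3, 728abd3, 7381e5c, 7b73bc9, 8bf254b, 8df64ae, 8fe3b9b, 9f4f14f, a20d7fd, a8f1bb5, c273cd4, c2a45a6, d46ca45, d9ea8ef, e181313, efe5237, ff9ffe0}.
Reachable from 4b29cb2: {4b29cb2, 5794da3, 728abd3, 8bf254b, c273cd4, c2a45a6, d46ca45, efe5237}.
Only in a8f1bb5's history (ahead): {267fb31, 536ab16, 7381e5c, 7b73bc9, 8df64ae, 8fe3b9b, 9f4f14f, a20d7fd, a8f1bb5, d9ea8ef, e181313, ff9ffe0} — 12.
Only in 4b29cb2's history (behind): {} — 0.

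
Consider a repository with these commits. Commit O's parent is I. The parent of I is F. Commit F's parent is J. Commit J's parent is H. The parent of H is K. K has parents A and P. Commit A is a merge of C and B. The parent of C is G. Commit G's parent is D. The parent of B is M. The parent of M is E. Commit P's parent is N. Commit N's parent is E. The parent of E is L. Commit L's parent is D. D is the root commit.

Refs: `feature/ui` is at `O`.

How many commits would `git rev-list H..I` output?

Reachable from I: {A, B, C, D, E, F, G, H, I, J, K, L, M, N, P}.
Reachable from H: {A, B, C, D, E, G, H, K, L, M, N, P}.
In I's history but not H's: {F, I, J} — 3 commits.

3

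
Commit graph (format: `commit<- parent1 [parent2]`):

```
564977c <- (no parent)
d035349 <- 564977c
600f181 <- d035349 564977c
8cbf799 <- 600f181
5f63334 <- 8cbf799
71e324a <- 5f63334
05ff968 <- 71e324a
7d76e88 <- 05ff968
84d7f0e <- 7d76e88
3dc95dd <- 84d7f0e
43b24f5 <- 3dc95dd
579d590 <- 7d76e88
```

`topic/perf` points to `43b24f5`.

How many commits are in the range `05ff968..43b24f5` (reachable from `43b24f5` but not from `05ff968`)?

4

Reachable from 43b24f5: {05ff968, 3dc95dd, 43b24f5, 564977c, 5f63334, 600f181, 71e324a, 7d76e88, 84d7f0e, 8cbf799, d035349}.
Reachable from 05ff968: {05ff968, 564977c, 5f63334, 600f181, 71e324a, 8cbf799, d035349}.
In 43b24f5's history but not 05ff968's: {3dc95dd, 43b24f5, 7d76e88, 84d7f0e} — 4 commits.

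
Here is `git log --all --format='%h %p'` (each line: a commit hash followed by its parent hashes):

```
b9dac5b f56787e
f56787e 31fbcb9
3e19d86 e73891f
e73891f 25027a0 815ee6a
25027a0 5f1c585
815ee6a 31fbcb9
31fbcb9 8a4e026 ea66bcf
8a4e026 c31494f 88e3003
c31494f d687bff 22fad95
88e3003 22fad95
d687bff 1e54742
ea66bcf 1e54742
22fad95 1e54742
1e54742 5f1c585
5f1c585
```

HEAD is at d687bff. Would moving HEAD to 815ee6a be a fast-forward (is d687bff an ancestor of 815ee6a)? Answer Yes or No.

Yes

A fast-forward from d687bff to 815ee6a is possible iff d687bff is an ancestor of 815ee6a.
Ancestors of 815ee6a: {1e54742, 22fad95, 31fbcb9, 5f1c585, 815ee6a, 88e3003, 8a4e026, c31494f, d687bff, ea66bcf}.
d687bff is among them, so fast-forward is possible.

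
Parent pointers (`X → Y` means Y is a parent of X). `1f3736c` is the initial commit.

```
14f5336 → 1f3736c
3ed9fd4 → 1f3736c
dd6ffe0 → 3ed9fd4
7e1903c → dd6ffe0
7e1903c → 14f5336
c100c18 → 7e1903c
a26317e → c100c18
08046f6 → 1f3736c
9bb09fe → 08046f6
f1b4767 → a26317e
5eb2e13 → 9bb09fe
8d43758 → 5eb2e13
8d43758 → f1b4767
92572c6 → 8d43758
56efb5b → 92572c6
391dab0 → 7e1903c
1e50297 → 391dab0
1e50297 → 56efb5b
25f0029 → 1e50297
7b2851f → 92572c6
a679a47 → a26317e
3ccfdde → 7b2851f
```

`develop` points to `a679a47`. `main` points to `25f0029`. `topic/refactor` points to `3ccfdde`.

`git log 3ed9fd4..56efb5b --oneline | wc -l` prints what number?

12

Reachable from 56efb5b: {08046f6, 14f5336, 1f3736c, 3ed9fd4, 56efb5b, 5eb2e13, 7e1903c, 8d43758, 92572c6, 9bb09fe, a26317e, c100c18, dd6ffe0, f1b4767}.
Reachable from 3ed9fd4: {1f3736c, 3ed9fd4}.
In 56efb5b's history but not 3ed9fd4's: {08046f6, 14f5336, 56efb5b, 5eb2e13, 7e1903c, 8d43758, 92572c6, 9bb09fe, a26317e, c100c18, dd6ffe0, f1b4767} — 12 commits.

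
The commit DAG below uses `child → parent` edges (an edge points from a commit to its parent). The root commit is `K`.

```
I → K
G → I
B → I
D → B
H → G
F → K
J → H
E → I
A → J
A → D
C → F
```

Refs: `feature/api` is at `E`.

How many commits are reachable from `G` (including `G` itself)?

Walking parent pointers from G: reachable set = {G, I, K}.
That is 3 commits.

3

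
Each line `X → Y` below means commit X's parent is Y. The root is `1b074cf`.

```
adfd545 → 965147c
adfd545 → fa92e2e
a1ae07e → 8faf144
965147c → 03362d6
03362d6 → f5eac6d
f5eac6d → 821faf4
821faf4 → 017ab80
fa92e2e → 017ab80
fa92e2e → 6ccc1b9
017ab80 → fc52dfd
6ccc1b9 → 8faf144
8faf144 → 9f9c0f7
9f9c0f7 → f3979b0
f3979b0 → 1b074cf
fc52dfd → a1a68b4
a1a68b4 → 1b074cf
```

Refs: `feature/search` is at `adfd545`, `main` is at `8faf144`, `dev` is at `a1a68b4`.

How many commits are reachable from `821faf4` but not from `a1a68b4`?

3

Reachable from 821faf4: {017ab80, 1b074cf, 821faf4, a1a68b4, fc52dfd}.
Reachable from a1a68b4: {1b074cf, a1a68b4}.
In 821faf4's history but not a1a68b4's: {017ab80, 821faf4, fc52dfd} — 3 commits.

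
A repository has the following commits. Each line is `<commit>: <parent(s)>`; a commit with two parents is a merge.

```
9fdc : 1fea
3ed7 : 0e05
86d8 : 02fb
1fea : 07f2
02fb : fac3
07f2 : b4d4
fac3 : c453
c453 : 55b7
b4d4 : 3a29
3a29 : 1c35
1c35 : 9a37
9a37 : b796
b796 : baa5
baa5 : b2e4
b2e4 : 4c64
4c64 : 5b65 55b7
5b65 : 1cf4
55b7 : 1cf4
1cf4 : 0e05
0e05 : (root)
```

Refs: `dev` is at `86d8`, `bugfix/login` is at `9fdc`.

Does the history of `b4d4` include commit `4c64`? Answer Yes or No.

Yes

Ancestors of b4d4 (commits reachable by following parents): {0e05, 1c35, 1cf4, 3a29, 4c64, 55b7, 5b65, 9a37, b2e4, b4d4, b796, baa5}.
4c64 is in that set, so it is an ancestor of b4d4.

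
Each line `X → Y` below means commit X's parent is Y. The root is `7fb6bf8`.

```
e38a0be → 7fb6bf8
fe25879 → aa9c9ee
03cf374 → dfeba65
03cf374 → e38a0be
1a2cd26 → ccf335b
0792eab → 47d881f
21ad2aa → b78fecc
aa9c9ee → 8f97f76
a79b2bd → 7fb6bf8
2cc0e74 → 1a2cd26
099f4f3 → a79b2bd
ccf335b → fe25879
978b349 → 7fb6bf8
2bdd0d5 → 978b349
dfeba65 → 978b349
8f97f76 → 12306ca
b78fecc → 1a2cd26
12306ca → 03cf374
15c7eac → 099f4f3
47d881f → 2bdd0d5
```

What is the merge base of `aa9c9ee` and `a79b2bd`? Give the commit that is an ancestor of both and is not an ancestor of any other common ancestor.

Ancestors of aa9c9ee: {03cf374, 12306ca, 7fb6bf8, 8f97f76, 978b349, aa9c9ee, dfeba65, e38a0be}.
Ancestors of a79b2bd: {7fb6bf8, a79b2bd}.
Common ancestors: {7fb6bf8}.
The only common ancestor is 7fb6bf8, so it is the merge base.

7fb6bf8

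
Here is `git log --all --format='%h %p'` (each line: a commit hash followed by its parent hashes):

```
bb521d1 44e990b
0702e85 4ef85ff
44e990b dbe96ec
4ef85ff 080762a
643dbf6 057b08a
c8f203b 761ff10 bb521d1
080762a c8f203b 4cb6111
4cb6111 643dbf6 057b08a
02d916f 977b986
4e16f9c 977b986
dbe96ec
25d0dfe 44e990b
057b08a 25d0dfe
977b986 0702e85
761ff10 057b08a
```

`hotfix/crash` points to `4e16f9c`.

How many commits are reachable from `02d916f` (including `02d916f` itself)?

Walking parent pointers from 02d916f: reachable set = {02d916f, 057b08a, 0702e85, 080762a, 25d0dfe, 44e990b, 4cb6111, 4ef85ff, 643dbf6, 761ff10, 977b986, bb521d1, c8f203b, dbe96ec}.
That is 14 commits.

14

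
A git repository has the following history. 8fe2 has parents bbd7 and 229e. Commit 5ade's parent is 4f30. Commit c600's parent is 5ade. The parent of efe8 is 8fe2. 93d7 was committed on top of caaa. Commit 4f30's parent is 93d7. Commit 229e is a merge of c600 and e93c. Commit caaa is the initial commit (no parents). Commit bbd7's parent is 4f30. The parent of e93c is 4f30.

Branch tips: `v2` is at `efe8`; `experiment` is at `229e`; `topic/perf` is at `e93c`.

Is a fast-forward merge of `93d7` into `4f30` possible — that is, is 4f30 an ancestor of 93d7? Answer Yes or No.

No

A fast-forward from 4f30 to 93d7 is possible iff 4f30 is an ancestor of 93d7.
Ancestors of 93d7: {93d7, caaa}.
4f30 is not among them, so fast-forward is not possible.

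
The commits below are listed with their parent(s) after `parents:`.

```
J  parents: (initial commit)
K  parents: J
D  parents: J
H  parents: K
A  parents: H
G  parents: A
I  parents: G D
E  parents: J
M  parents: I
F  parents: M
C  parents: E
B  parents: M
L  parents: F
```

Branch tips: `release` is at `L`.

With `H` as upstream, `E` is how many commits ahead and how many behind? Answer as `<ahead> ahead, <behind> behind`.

Reachable from E: {E, J}.
Reachable from H: {H, J, K}.
Only in E's history (ahead): {E} — 1.
Only in H's history (behind): {H, K} — 2.

1 ahead, 2 behind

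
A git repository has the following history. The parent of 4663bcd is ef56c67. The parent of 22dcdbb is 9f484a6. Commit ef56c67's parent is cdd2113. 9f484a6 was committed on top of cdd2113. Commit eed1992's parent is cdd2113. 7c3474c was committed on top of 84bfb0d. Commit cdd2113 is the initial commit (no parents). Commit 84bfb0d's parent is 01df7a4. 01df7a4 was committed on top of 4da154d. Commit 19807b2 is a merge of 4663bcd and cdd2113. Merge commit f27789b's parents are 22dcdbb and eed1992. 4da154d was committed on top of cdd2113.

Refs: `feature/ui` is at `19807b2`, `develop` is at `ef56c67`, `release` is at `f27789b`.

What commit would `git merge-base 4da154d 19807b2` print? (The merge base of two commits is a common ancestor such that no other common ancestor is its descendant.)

cdd2113

Ancestors of 4da154d: {4da154d, cdd2113}.
Ancestors of 19807b2: {19807b2, 4663bcd, cdd2113, ef56c67}.
Common ancestors: {cdd2113}.
The only common ancestor is cdd2113, so it is the merge base.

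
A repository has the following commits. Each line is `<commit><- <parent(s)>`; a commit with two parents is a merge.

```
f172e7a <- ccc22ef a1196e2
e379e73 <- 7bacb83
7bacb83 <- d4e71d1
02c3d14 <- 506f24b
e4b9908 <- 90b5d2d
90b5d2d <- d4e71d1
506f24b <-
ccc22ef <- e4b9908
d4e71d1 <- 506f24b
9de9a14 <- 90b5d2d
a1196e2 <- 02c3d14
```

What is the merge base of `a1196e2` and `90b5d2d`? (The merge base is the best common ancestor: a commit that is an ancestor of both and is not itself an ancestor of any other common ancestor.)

Ancestors of a1196e2: {02c3d14, 506f24b, a1196e2}.
Ancestors of 90b5d2d: {506f24b, 90b5d2d, d4e71d1}.
Common ancestors: {506f24b}.
The only common ancestor is 506f24b, so it is the merge base.

506f24b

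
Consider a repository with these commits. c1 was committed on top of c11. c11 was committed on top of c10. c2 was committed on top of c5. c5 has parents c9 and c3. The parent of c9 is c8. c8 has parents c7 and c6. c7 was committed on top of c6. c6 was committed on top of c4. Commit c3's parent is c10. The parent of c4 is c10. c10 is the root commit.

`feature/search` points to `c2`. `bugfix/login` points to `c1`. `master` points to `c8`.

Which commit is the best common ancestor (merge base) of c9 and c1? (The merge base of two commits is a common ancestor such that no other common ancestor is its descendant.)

Ancestors of c9: {c10, c4, c6, c7, c8, c9}.
Ancestors of c1: {c1, c10, c11}.
Common ancestors: {c10}.
The only common ancestor is c10, so it is the merge base.

c10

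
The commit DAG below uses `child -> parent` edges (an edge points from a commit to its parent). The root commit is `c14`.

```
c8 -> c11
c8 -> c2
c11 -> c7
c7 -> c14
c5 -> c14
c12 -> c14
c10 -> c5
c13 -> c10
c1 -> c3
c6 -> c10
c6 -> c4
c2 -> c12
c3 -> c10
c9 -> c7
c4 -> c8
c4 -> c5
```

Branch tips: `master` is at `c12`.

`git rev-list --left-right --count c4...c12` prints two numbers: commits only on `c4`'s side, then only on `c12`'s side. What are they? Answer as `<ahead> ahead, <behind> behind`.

6 ahead, 0 behind

Reachable from c4: {c11, c12, c14, c2, c4, c5, c7, c8}.
Reachable from c12: {c12, c14}.
Only in c4's history (ahead): {c11, c2, c4, c5, c7, c8} — 6.
Only in c12's history (behind): {} — 0.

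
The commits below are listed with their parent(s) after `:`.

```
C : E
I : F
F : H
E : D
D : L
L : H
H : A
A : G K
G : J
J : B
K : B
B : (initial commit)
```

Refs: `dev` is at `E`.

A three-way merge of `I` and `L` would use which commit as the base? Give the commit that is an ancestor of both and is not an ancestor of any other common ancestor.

Ancestors of I: {A, B, F, G, H, I, J, K}.
Ancestors of L: {A, B, G, H, J, K, L}.
Common ancestors: {A, B, G, H, J, K}.
Among these, H is not an ancestor of any other common ancestor — it is the merge base.

H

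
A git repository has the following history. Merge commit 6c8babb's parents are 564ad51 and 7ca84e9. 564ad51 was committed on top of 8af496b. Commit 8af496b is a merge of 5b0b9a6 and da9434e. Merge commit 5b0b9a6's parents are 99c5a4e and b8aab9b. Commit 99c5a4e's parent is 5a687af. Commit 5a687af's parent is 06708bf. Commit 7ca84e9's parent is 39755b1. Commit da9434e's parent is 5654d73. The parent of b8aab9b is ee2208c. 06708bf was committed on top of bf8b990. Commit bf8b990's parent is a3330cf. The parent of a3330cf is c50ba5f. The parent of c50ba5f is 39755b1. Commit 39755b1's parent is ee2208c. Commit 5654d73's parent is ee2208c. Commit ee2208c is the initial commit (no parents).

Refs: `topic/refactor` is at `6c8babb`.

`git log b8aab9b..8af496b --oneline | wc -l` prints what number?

Reachable from 8af496b: {06708bf, 39755b1, 5654d73, 5a687af, 5b0b9a6, 8af496b, 99c5a4e, a3330cf, b8aab9b, bf8b990, c50ba5f, da9434e, ee2208c}.
Reachable from b8aab9b: {b8aab9b, ee2208c}.
In 8af496b's history but not b8aab9b's: {06708bf, 39755b1, 5654d73, 5a687af, 5b0b9a6, 8af496b, 99c5a4e, a3330cf, bf8b990, c50ba5f, da9434e} — 11 commits.

11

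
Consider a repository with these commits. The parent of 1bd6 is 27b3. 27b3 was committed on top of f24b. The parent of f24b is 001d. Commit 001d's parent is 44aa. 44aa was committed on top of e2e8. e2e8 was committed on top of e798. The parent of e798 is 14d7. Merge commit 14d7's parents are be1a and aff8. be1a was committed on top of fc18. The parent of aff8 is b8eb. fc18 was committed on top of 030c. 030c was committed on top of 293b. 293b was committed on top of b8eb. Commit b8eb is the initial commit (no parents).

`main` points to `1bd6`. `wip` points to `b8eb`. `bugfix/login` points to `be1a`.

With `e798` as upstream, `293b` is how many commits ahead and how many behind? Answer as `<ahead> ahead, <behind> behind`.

0 ahead, 6 behind

Reachable from 293b: {293b, b8eb}.
Reachable from e798: {030c, 14d7, 293b, aff8, b8eb, be1a, e798, fc18}.
Only in 293b's history (ahead): {} — 0.
Only in e798's history (behind): {030c, 14d7, aff8, be1a, e798, fc18} — 6.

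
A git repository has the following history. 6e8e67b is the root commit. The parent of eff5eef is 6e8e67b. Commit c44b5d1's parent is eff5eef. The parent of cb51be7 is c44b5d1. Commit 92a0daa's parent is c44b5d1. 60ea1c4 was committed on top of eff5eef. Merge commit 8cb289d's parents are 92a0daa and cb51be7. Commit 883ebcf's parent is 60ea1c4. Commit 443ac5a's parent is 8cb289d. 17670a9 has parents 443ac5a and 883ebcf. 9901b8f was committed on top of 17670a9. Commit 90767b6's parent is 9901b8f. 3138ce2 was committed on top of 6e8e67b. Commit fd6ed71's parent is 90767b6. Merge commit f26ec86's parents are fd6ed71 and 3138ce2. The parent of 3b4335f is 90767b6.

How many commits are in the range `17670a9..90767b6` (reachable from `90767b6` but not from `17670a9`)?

Reachable from 90767b6: {17670a9, 443ac5a, 60ea1c4, 6e8e67b, 883ebcf, 8cb289d, 90767b6, 92a0daa, 9901b8f, c44b5d1, cb51be7, eff5eef}.
Reachable from 17670a9: {17670a9, 443ac5a, 60ea1c4, 6e8e67b, 883ebcf, 8cb289d, 92a0daa, c44b5d1, cb51be7, eff5eef}.
In 90767b6's history but not 17670a9's: {90767b6, 9901b8f} — 2 commits.

2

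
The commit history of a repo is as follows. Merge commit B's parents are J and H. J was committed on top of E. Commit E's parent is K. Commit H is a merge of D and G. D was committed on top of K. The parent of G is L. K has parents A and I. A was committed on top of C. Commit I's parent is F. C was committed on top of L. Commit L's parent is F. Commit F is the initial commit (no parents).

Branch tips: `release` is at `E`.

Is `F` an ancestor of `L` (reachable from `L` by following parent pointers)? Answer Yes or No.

Yes

Ancestors of L (commits reachable by following parents): {F, L}.
F is in that set, so it is an ancestor of L.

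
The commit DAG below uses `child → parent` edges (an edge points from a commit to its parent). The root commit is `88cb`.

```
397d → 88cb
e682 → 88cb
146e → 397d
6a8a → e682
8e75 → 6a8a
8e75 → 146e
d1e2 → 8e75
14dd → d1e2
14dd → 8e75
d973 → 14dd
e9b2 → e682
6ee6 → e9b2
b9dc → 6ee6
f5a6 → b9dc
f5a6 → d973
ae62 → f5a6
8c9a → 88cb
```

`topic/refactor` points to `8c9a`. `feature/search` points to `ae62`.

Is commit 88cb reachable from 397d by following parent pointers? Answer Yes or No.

Ancestors of 397d (commits reachable by following parents): {397d, 88cb}.
88cb is in that set, so it is an ancestor of 397d.

Yes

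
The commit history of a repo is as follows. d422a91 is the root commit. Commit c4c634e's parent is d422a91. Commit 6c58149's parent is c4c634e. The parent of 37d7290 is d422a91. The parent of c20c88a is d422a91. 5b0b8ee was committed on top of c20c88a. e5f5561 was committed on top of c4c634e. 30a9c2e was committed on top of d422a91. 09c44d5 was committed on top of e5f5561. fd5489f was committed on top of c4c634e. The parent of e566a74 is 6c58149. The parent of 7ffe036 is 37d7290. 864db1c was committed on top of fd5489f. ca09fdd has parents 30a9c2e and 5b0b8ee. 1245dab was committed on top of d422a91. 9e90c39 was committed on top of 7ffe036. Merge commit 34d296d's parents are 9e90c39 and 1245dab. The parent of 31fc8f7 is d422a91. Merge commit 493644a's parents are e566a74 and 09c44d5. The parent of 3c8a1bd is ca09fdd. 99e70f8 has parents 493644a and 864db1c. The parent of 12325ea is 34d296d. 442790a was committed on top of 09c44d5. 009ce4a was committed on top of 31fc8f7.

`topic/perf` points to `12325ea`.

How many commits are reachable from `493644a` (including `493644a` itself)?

Walking parent pointers from 493644a: reachable set = {09c44d5, 493644a, 6c58149, c4c634e, d422a91, e566a74, e5f5561}.
That is 7 commits.

7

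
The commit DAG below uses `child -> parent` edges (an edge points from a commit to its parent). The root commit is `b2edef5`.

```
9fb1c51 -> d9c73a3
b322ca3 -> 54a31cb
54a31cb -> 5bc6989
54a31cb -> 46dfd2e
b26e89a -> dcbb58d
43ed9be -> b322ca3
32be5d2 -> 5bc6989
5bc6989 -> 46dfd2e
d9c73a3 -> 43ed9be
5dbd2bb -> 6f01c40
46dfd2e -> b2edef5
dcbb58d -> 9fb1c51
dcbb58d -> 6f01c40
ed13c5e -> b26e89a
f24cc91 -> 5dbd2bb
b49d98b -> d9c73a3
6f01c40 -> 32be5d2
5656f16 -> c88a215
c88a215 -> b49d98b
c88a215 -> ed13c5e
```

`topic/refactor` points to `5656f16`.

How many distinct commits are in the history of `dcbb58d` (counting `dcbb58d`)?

11

Walking parent pointers from dcbb58d: reachable set = {32be5d2, 43ed9be, 46dfd2e, 54a31cb, 5bc6989, 6f01c40, 9fb1c51, b2edef5, b322ca3, d9c73a3, dcbb58d}.
That is 11 commits.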